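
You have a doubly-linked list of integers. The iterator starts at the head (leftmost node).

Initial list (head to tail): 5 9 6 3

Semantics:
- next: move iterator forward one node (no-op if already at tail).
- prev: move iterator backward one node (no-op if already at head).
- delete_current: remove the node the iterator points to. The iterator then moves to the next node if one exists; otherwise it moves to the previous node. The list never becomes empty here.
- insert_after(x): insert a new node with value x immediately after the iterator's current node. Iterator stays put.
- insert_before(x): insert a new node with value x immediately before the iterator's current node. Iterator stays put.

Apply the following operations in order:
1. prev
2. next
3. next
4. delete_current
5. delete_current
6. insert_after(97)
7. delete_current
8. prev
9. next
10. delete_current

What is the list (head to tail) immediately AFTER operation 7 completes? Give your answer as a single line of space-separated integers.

Answer: 5 97

Derivation:
After 1 (prev): list=[5, 9, 6, 3] cursor@5
After 2 (next): list=[5, 9, 6, 3] cursor@9
After 3 (next): list=[5, 9, 6, 3] cursor@6
After 4 (delete_current): list=[5, 9, 3] cursor@3
After 5 (delete_current): list=[5, 9] cursor@9
After 6 (insert_after(97)): list=[5, 9, 97] cursor@9
After 7 (delete_current): list=[5, 97] cursor@97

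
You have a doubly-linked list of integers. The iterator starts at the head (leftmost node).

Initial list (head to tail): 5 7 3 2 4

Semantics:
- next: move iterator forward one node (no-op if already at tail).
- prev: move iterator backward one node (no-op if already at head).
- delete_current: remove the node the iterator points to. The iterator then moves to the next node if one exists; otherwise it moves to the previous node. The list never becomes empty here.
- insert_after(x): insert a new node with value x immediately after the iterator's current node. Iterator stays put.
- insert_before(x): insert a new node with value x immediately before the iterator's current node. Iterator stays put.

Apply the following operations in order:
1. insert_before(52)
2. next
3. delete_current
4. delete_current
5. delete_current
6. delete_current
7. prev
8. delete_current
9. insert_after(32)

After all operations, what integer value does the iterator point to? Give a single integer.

After 1 (insert_before(52)): list=[52, 5, 7, 3, 2, 4] cursor@5
After 2 (next): list=[52, 5, 7, 3, 2, 4] cursor@7
After 3 (delete_current): list=[52, 5, 3, 2, 4] cursor@3
After 4 (delete_current): list=[52, 5, 2, 4] cursor@2
After 5 (delete_current): list=[52, 5, 4] cursor@4
After 6 (delete_current): list=[52, 5] cursor@5
After 7 (prev): list=[52, 5] cursor@52
After 8 (delete_current): list=[5] cursor@5
After 9 (insert_after(32)): list=[5, 32] cursor@5

Answer: 5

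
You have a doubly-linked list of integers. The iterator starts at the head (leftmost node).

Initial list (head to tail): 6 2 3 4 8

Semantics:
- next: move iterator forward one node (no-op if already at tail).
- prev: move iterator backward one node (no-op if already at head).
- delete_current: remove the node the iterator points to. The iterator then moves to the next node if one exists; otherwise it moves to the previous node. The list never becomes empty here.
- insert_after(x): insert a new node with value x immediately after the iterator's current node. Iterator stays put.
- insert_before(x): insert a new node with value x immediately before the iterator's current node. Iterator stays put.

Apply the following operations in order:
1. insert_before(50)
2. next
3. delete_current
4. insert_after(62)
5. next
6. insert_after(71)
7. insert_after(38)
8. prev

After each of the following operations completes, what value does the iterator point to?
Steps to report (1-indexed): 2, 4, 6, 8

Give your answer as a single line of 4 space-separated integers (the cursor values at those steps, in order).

After 1 (insert_before(50)): list=[50, 6, 2, 3, 4, 8] cursor@6
After 2 (next): list=[50, 6, 2, 3, 4, 8] cursor@2
After 3 (delete_current): list=[50, 6, 3, 4, 8] cursor@3
After 4 (insert_after(62)): list=[50, 6, 3, 62, 4, 8] cursor@3
After 5 (next): list=[50, 6, 3, 62, 4, 8] cursor@62
After 6 (insert_after(71)): list=[50, 6, 3, 62, 71, 4, 8] cursor@62
After 7 (insert_after(38)): list=[50, 6, 3, 62, 38, 71, 4, 8] cursor@62
After 8 (prev): list=[50, 6, 3, 62, 38, 71, 4, 8] cursor@3

Answer: 2 3 62 3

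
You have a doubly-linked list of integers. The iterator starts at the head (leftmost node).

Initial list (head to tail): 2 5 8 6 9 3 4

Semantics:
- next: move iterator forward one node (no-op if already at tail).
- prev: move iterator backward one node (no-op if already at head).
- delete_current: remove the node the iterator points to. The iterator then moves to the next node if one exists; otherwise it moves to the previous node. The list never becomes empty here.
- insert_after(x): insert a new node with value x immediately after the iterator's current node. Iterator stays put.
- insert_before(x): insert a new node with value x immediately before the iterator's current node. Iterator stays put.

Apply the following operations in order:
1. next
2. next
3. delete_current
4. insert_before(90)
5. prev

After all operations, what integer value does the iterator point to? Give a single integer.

Answer: 90

Derivation:
After 1 (next): list=[2, 5, 8, 6, 9, 3, 4] cursor@5
After 2 (next): list=[2, 5, 8, 6, 9, 3, 4] cursor@8
After 3 (delete_current): list=[2, 5, 6, 9, 3, 4] cursor@6
After 4 (insert_before(90)): list=[2, 5, 90, 6, 9, 3, 4] cursor@6
After 5 (prev): list=[2, 5, 90, 6, 9, 3, 4] cursor@90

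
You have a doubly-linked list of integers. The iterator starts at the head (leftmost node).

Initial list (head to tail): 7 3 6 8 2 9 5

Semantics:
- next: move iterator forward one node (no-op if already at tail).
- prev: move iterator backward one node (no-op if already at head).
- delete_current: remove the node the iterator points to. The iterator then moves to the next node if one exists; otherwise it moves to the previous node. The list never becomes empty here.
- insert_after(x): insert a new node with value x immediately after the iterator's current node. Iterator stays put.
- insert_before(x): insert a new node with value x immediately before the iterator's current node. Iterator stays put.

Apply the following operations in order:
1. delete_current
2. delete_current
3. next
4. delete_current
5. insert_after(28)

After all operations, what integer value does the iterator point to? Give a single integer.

After 1 (delete_current): list=[3, 6, 8, 2, 9, 5] cursor@3
After 2 (delete_current): list=[6, 8, 2, 9, 5] cursor@6
After 3 (next): list=[6, 8, 2, 9, 5] cursor@8
After 4 (delete_current): list=[6, 2, 9, 5] cursor@2
After 5 (insert_after(28)): list=[6, 2, 28, 9, 5] cursor@2

Answer: 2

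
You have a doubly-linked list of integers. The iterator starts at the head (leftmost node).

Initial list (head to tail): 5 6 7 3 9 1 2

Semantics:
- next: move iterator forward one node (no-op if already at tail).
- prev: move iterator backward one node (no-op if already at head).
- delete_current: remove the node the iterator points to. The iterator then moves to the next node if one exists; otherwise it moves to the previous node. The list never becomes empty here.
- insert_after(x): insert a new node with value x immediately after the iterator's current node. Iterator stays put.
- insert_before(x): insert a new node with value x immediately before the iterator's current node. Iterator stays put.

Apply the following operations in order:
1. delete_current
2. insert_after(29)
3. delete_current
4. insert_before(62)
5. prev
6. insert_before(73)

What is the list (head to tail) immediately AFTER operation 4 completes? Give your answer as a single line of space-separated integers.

Answer: 62 29 7 3 9 1 2

Derivation:
After 1 (delete_current): list=[6, 7, 3, 9, 1, 2] cursor@6
After 2 (insert_after(29)): list=[6, 29, 7, 3, 9, 1, 2] cursor@6
After 3 (delete_current): list=[29, 7, 3, 9, 1, 2] cursor@29
After 4 (insert_before(62)): list=[62, 29, 7, 3, 9, 1, 2] cursor@29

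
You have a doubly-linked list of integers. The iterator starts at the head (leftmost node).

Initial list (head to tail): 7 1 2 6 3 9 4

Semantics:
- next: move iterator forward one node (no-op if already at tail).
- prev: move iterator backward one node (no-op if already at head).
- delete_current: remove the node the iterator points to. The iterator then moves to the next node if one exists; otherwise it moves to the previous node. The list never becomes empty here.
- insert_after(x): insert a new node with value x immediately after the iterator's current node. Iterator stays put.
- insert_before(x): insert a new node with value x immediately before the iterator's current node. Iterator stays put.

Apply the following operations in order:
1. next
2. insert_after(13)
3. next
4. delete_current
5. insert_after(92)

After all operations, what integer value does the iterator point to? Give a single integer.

After 1 (next): list=[7, 1, 2, 6, 3, 9, 4] cursor@1
After 2 (insert_after(13)): list=[7, 1, 13, 2, 6, 3, 9, 4] cursor@1
After 3 (next): list=[7, 1, 13, 2, 6, 3, 9, 4] cursor@13
After 4 (delete_current): list=[7, 1, 2, 6, 3, 9, 4] cursor@2
After 5 (insert_after(92)): list=[7, 1, 2, 92, 6, 3, 9, 4] cursor@2

Answer: 2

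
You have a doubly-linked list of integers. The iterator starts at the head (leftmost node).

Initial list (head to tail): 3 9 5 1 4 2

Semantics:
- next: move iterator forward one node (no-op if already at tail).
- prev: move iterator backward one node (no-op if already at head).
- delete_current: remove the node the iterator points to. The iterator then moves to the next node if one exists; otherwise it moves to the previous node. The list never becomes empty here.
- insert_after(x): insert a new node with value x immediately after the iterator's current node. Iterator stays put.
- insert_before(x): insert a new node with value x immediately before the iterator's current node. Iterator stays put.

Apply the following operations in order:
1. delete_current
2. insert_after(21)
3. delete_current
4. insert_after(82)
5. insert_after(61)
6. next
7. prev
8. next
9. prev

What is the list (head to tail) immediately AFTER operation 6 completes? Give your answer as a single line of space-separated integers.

After 1 (delete_current): list=[9, 5, 1, 4, 2] cursor@9
After 2 (insert_after(21)): list=[9, 21, 5, 1, 4, 2] cursor@9
After 3 (delete_current): list=[21, 5, 1, 4, 2] cursor@21
After 4 (insert_after(82)): list=[21, 82, 5, 1, 4, 2] cursor@21
After 5 (insert_after(61)): list=[21, 61, 82, 5, 1, 4, 2] cursor@21
After 6 (next): list=[21, 61, 82, 5, 1, 4, 2] cursor@61

Answer: 21 61 82 5 1 4 2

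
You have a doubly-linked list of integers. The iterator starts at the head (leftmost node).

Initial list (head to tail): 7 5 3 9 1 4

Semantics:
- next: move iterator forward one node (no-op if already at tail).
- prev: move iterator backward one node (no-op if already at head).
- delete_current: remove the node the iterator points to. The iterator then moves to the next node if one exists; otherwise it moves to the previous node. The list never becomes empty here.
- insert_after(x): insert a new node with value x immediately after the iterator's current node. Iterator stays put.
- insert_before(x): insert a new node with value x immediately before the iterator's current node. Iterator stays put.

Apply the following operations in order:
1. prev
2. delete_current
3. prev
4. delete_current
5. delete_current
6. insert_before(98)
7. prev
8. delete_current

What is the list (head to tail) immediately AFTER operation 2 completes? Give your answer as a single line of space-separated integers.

Answer: 5 3 9 1 4

Derivation:
After 1 (prev): list=[7, 5, 3, 9, 1, 4] cursor@7
After 2 (delete_current): list=[5, 3, 9, 1, 4] cursor@5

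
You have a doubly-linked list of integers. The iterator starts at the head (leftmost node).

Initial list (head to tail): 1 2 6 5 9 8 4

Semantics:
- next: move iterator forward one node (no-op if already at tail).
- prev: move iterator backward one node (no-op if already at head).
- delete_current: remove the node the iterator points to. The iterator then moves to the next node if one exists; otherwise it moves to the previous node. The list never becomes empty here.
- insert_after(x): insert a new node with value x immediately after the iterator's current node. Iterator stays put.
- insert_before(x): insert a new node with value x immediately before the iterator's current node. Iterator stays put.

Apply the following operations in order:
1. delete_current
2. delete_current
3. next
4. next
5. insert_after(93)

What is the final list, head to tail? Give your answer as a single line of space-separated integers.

Answer: 6 5 9 93 8 4

Derivation:
After 1 (delete_current): list=[2, 6, 5, 9, 8, 4] cursor@2
After 2 (delete_current): list=[6, 5, 9, 8, 4] cursor@6
After 3 (next): list=[6, 5, 9, 8, 4] cursor@5
After 4 (next): list=[6, 5, 9, 8, 4] cursor@9
After 5 (insert_after(93)): list=[6, 5, 9, 93, 8, 4] cursor@9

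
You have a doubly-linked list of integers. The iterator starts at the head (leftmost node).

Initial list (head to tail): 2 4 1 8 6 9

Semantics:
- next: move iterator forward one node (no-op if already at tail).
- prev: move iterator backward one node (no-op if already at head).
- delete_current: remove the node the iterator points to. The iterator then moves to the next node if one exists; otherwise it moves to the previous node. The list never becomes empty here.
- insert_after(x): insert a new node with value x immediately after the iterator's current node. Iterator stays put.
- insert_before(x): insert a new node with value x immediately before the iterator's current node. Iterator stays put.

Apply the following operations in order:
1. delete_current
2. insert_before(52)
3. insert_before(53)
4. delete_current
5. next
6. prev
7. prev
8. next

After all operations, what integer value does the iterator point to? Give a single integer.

After 1 (delete_current): list=[4, 1, 8, 6, 9] cursor@4
After 2 (insert_before(52)): list=[52, 4, 1, 8, 6, 9] cursor@4
After 3 (insert_before(53)): list=[52, 53, 4, 1, 8, 6, 9] cursor@4
After 4 (delete_current): list=[52, 53, 1, 8, 6, 9] cursor@1
After 5 (next): list=[52, 53, 1, 8, 6, 9] cursor@8
After 6 (prev): list=[52, 53, 1, 8, 6, 9] cursor@1
After 7 (prev): list=[52, 53, 1, 8, 6, 9] cursor@53
After 8 (next): list=[52, 53, 1, 8, 6, 9] cursor@1

Answer: 1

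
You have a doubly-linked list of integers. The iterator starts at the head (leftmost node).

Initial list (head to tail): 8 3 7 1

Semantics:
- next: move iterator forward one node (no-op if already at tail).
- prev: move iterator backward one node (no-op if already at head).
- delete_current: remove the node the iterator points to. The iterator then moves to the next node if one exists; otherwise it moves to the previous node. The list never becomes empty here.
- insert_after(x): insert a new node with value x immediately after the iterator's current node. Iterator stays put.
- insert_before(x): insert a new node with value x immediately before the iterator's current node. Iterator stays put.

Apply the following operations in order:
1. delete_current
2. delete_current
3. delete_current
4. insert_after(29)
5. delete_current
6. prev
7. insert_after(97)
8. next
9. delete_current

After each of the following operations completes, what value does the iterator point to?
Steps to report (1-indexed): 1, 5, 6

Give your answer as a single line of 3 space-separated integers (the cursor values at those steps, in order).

Answer: 3 29 29

Derivation:
After 1 (delete_current): list=[3, 7, 1] cursor@3
After 2 (delete_current): list=[7, 1] cursor@7
After 3 (delete_current): list=[1] cursor@1
After 4 (insert_after(29)): list=[1, 29] cursor@1
After 5 (delete_current): list=[29] cursor@29
After 6 (prev): list=[29] cursor@29
After 7 (insert_after(97)): list=[29, 97] cursor@29
After 8 (next): list=[29, 97] cursor@97
After 9 (delete_current): list=[29] cursor@29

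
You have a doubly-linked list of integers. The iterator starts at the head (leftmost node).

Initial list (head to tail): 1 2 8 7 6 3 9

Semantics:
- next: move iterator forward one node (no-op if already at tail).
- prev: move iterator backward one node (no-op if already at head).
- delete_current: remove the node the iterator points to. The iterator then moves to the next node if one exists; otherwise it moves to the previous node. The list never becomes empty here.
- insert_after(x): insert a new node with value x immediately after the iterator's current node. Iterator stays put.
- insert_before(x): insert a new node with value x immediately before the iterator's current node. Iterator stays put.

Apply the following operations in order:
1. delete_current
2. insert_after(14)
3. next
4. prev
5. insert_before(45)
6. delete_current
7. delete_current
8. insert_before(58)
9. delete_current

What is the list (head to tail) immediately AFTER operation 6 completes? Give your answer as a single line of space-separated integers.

After 1 (delete_current): list=[2, 8, 7, 6, 3, 9] cursor@2
After 2 (insert_after(14)): list=[2, 14, 8, 7, 6, 3, 9] cursor@2
After 3 (next): list=[2, 14, 8, 7, 6, 3, 9] cursor@14
After 4 (prev): list=[2, 14, 8, 7, 6, 3, 9] cursor@2
After 5 (insert_before(45)): list=[45, 2, 14, 8, 7, 6, 3, 9] cursor@2
After 6 (delete_current): list=[45, 14, 8, 7, 6, 3, 9] cursor@14

Answer: 45 14 8 7 6 3 9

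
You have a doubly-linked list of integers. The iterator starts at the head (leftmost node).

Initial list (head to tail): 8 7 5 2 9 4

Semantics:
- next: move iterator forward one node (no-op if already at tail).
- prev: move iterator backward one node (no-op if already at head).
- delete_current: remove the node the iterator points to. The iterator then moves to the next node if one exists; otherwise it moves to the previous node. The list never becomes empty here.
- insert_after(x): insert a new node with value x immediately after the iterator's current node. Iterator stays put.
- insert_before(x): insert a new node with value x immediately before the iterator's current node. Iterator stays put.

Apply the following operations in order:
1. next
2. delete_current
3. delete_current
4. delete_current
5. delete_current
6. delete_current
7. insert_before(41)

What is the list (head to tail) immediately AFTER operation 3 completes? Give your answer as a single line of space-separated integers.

After 1 (next): list=[8, 7, 5, 2, 9, 4] cursor@7
After 2 (delete_current): list=[8, 5, 2, 9, 4] cursor@5
After 3 (delete_current): list=[8, 2, 9, 4] cursor@2

Answer: 8 2 9 4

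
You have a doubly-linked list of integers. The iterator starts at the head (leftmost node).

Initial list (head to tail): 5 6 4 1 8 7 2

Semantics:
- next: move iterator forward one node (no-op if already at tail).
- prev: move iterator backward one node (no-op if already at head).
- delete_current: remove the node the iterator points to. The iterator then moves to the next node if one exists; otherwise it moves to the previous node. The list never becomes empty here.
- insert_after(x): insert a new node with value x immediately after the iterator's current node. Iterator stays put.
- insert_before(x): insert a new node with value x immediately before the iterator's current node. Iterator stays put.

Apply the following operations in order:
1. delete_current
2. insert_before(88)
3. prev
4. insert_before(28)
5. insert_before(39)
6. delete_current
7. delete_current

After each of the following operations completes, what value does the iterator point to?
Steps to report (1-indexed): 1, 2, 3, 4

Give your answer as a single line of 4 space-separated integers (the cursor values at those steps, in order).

Answer: 6 6 88 88

Derivation:
After 1 (delete_current): list=[6, 4, 1, 8, 7, 2] cursor@6
After 2 (insert_before(88)): list=[88, 6, 4, 1, 8, 7, 2] cursor@6
After 3 (prev): list=[88, 6, 4, 1, 8, 7, 2] cursor@88
After 4 (insert_before(28)): list=[28, 88, 6, 4, 1, 8, 7, 2] cursor@88
After 5 (insert_before(39)): list=[28, 39, 88, 6, 4, 1, 8, 7, 2] cursor@88
After 6 (delete_current): list=[28, 39, 6, 4, 1, 8, 7, 2] cursor@6
After 7 (delete_current): list=[28, 39, 4, 1, 8, 7, 2] cursor@4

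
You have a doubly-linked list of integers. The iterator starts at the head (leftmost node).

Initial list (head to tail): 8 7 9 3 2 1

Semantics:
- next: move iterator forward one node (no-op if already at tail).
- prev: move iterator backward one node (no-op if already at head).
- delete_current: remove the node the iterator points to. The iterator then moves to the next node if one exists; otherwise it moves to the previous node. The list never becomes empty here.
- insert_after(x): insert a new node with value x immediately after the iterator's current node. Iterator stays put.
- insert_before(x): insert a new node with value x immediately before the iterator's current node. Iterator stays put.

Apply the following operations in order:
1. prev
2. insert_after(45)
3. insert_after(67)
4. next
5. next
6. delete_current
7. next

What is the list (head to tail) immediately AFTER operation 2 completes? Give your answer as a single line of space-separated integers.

Answer: 8 45 7 9 3 2 1

Derivation:
After 1 (prev): list=[8, 7, 9, 3, 2, 1] cursor@8
After 2 (insert_after(45)): list=[8, 45, 7, 9, 3, 2, 1] cursor@8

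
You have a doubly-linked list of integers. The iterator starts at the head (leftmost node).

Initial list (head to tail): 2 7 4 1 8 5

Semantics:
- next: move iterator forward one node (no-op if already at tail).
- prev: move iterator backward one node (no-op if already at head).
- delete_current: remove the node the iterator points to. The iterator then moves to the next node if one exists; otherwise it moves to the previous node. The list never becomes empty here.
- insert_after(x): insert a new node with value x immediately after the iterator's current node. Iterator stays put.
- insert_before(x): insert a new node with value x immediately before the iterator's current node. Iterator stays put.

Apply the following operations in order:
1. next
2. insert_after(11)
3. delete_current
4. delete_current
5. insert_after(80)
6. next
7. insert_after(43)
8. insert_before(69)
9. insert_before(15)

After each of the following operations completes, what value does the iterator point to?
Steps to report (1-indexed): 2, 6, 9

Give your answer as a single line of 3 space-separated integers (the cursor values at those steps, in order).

Answer: 7 80 80

Derivation:
After 1 (next): list=[2, 7, 4, 1, 8, 5] cursor@7
After 2 (insert_after(11)): list=[2, 7, 11, 4, 1, 8, 5] cursor@7
After 3 (delete_current): list=[2, 11, 4, 1, 8, 5] cursor@11
After 4 (delete_current): list=[2, 4, 1, 8, 5] cursor@4
After 5 (insert_after(80)): list=[2, 4, 80, 1, 8, 5] cursor@4
After 6 (next): list=[2, 4, 80, 1, 8, 5] cursor@80
After 7 (insert_after(43)): list=[2, 4, 80, 43, 1, 8, 5] cursor@80
After 8 (insert_before(69)): list=[2, 4, 69, 80, 43, 1, 8, 5] cursor@80
After 9 (insert_before(15)): list=[2, 4, 69, 15, 80, 43, 1, 8, 5] cursor@80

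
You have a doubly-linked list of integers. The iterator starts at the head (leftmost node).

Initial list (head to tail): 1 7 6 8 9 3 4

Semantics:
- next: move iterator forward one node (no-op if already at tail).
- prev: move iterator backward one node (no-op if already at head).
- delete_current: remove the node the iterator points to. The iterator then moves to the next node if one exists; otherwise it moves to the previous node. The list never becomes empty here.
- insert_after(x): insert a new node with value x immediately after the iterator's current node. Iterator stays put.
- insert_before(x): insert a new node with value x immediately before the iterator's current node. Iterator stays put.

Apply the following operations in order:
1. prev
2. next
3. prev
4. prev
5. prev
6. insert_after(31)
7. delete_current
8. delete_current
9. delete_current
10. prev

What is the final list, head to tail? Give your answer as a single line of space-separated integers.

After 1 (prev): list=[1, 7, 6, 8, 9, 3, 4] cursor@1
After 2 (next): list=[1, 7, 6, 8, 9, 3, 4] cursor@7
After 3 (prev): list=[1, 7, 6, 8, 9, 3, 4] cursor@1
After 4 (prev): list=[1, 7, 6, 8, 9, 3, 4] cursor@1
After 5 (prev): list=[1, 7, 6, 8, 9, 3, 4] cursor@1
After 6 (insert_after(31)): list=[1, 31, 7, 6, 8, 9, 3, 4] cursor@1
After 7 (delete_current): list=[31, 7, 6, 8, 9, 3, 4] cursor@31
After 8 (delete_current): list=[7, 6, 8, 9, 3, 4] cursor@7
After 9 (delete_current): list=[6, 8, 9, 3, 4] cursor@6
After 10 (prev): list=[6, 8, 9, 3, 4] cursor@6

Answer: 6 8 9 3 4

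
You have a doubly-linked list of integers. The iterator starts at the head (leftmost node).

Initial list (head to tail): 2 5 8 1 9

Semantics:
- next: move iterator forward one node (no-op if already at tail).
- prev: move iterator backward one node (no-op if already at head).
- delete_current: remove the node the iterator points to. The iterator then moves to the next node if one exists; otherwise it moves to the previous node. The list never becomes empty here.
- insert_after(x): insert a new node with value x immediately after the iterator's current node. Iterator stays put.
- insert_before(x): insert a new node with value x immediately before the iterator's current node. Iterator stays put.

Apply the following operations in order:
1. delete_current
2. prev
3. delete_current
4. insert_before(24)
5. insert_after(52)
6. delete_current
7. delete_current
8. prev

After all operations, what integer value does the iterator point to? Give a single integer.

Answer: 24

Derivation:
After 1 (delete_current): list=[5, 8, 1, 9] cursor@5
After 2 (prev): list=[5, 8, 1, 9] cursor@5
After 3 (delete_current): list=[8, 1, 9] cursor@8
After 4 (insert_before(24)): list=[24, 8, 1, 9] cursor@8
After 5 (insert_after(52)): list=[24, 8, 52, 1, 9] cursor@8
After 6 (delete_current): list=[24, 52, 1, 9] cursor@52
After 7 (delete_current): list=[24, 1, 9] cursor@1
After 8 (prev): list=[24, 1, 9] cursor@24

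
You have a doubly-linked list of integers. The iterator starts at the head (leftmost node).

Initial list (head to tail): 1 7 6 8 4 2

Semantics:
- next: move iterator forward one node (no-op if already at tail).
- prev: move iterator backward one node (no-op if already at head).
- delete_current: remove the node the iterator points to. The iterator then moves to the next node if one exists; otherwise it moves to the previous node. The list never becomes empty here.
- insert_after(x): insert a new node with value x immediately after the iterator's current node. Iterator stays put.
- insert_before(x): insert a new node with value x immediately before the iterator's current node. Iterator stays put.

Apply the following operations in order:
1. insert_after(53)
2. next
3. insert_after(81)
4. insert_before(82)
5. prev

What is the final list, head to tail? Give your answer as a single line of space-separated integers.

Answer: 1 82 53 81 7 6 8 4 2

Derivation:
After 1 (insert_after(53)): list=[1, 53, 7, 6, 8, 4, 2] cursor@1
After 2 (next): list=[1, 53, 7, 6, 8, 4, 2] cursor@53
After 3 (insert_after(81)): list=[1, 53, 81, 7, 6, 8, 4, 2] cursor@53
After 4 (insert_before(82)): list=[1, 82, 53, 81, 7, 6, 8, 4, 2] cursor@53
After 5 (prev): list=[1, 82, 53, 81, 7, 6, 8, 4, 2] cursor@82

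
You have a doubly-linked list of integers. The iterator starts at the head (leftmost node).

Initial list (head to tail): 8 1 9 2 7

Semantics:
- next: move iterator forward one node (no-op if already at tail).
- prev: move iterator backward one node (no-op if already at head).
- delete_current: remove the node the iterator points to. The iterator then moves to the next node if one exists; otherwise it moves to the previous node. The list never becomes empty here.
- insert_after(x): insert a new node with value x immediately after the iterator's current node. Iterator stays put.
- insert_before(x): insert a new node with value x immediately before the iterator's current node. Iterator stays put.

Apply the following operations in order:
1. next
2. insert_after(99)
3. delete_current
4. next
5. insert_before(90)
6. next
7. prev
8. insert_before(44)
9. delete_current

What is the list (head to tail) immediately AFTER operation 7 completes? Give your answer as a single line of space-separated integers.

Answer: 8 99 90 9 2 7

Derivation:
After 1 (next): list=[8, 1, 9, 2, 7] cursor@1
After 2 (insert_after(99)): list=[8, 1, 99, 9, 2, 7] cursor@1
After 3 (delete_current): list=[8, 99, 9, 2, 7] cursor@99
After 4 (next): list=[8, 99, 9, 2, 7] cursor@9
After 5 (insert_before(90)): list=[8, 99, 90, 9, 2, 7] cursor@9
After 6 (next): list=[8, 99, 90, 9, 2, 7] cursor@2
After 7 (prev): list=[8, 99, 90, 9, 2, 7] cursor@9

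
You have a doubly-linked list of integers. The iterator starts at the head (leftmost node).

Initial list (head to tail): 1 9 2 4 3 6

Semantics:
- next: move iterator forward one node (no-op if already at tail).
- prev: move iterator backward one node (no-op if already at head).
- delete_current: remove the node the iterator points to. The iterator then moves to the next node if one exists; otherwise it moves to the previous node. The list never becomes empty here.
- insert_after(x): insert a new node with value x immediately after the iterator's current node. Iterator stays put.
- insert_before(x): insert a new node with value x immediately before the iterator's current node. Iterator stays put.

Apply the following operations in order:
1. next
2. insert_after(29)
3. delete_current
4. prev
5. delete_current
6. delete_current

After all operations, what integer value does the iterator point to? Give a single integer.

After 1 (next): list=[1, 9, 2, 4, 3, 6] cursor@9
After 2 (insert_after(29)): list=[1, 9, 29, 2, 4, 3, 6] cursor@9
After 3 (delete_current): list=[1, 29, 2, 4, 3, 6] cursor@29
After 4 (prev): list=[1, 29, 2, 4, 3, 6] cursor@1
After 5 (delete_current): list=[29, 2, 4, 3, 6] cursor@29
After 6 (delete_current): list=[2, 4, 3, 6] cursor@2

Answer: 2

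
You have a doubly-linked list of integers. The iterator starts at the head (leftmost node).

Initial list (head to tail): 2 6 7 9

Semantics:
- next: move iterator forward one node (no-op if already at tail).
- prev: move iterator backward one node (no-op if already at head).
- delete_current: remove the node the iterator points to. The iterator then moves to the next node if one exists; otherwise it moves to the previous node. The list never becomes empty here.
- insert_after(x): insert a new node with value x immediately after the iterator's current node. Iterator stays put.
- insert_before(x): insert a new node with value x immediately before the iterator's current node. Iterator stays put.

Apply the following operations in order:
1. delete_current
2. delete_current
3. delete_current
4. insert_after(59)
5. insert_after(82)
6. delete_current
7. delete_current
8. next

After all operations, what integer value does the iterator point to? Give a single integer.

Answer: 59

Derivation:
After 1 (delete_current): list=[6, 7, 9] cursor@6
After 2 (delete_current): list=[7, 9] cursor@7
After 3 (delete_current): list=[9] cursor@9
After 4 (insert_after(59)): list=[9, 59] cursor@9
After 5 (insert_after(82)): list=[9, 82, 59] cursor@9
After 6 (delete_current): list=[82, 59] cursor@82
After 7 (delete_current): list=[59] cursor@59
After 8 (next): list=[59] cursor@59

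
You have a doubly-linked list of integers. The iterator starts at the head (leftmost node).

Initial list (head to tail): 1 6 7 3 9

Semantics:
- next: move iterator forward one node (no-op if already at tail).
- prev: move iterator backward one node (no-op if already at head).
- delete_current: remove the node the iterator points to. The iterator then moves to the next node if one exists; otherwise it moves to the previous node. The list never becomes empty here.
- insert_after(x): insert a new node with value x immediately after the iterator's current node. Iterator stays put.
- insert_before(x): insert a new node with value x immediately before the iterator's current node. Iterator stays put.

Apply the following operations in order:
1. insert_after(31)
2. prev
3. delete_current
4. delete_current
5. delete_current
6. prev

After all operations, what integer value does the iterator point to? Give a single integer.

Answer: 7

Derivation:
After 1 (insert_after(31)): list=[1, 31, 6, 7, 3, 9] cursor@1
After 2 (prev): list=[1, 31, 6, 7, 3, 9] cursor@1
After 3 (delete_current): list=[31, 6, 7, 3, 9] cursor@31
After 4 (delete_current): list=[6, 7, 3, 9] cursor@6
After 5 (delete_current): list=[7, 3, 9] cursor@7
After 6 (prev): list=[7, 3, 9] cursor@7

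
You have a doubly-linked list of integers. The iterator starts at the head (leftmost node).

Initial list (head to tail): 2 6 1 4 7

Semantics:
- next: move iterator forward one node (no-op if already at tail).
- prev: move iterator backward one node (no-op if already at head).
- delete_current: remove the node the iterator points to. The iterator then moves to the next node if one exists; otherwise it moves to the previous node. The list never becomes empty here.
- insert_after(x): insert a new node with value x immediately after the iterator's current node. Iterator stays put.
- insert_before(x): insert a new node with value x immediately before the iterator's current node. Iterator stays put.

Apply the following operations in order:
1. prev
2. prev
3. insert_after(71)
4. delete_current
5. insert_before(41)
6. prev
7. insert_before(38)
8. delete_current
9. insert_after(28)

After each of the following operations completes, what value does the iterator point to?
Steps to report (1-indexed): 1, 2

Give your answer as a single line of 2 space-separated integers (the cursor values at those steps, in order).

After 1 (prev): list=[2, 6, 1, 4, 7] cursor@2
After 2 (prev): list=[2, 6, 1, 4, 7] cursor@2
After 3 (insert_after(71)): list=[2, 71, 6, 1, 4, 7] cursor@2
After 4 (delete_current): list=[71, 6, 1, 4, 7] cursor@71
After 5 (insert_before(41)): list=[41, 71, 6, 1, 4, 7] cursor@71
After 6 (prev): list=[41, 71, 6, 1, 4, 7] cursor@41
After 7 (insert_before(38)): list=[38, 41, 71, 6, 1, 4, 7] cursor@41
After 8 (delete_current): list=[38, 71, 6, 1, 4, 7] cursor@71
After 9 (insert_after(28)): list=[38, 71, 28, 6, 1, 4, 7] cursor@71

Answer: 2 2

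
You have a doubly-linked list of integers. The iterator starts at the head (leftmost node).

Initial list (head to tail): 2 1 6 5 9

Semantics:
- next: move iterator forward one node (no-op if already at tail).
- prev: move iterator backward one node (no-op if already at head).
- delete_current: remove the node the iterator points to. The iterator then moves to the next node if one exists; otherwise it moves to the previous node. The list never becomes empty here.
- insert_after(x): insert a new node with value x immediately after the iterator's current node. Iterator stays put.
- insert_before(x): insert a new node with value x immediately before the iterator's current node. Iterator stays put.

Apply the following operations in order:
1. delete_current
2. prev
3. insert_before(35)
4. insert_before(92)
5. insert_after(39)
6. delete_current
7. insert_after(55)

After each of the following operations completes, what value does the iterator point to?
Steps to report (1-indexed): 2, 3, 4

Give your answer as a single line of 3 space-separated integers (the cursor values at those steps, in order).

Answer: 1 1 1

Derivation:
After 1 (delete_current): list=[1, 6, 5, 9] cursor@1
After 2 (prev): list=[1, 6, 5, 9] cursor@1
After 3 (insert_before(35)): list=[35, 1, 6, 5, 9] cursor@1
After 4 (insert_before(92)): list=[35, 92, 1, 6, 5, 9] cursor@1
After 5 (insert_after(39)): list=[35, 92, 1, 39, 6, 5, 9] cursor@1
After 6 (delete_current): list=[35, 92, 39, 6, 5, 9] cursor@39
After 7 (insert_after(55)): list=[35, 92, 39, 55, 6, 5, 9] cursor@39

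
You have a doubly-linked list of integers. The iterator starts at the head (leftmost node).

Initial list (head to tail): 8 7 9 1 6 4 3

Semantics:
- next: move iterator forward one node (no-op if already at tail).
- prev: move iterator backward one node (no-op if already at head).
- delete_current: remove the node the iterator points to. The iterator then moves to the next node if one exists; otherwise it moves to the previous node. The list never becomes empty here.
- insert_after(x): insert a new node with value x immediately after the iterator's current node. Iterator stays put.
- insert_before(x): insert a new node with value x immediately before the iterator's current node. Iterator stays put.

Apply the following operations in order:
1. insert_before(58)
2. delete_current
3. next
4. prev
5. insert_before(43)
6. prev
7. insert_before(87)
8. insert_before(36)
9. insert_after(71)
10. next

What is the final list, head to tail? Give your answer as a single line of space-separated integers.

Answer: 58 87 36 43 71 7 9 1 6 4 3

Derivation:
After 1 (insert_before(58)): list=[58, 8, 7, 9, 1, 6, 4, 3] cursor@8
After 2 (delete_current): list=[58, 7, 9, 1, 6, 4, 3] cursor@7
After 3 (next): list=[58, 7, 9, 1, 6, 4, 3] cursor@9
After 4 (prev): list=[58, 7, 9, 1, 6, 4, 3] cursor@7
After 5 (insert_before(43)): list=[58, 43, 7, 9, 1, 6, 4, 3] cursor@7
After 6 (prev): list=[58, 43, 7, 9, 1, 6, 4, 3] cursor@43
After 7 (insert_before(87)): list=[58, 87, 43, 7, 9, 1, 6, 4, 3] cursor@43
After 8 (insert_before(36)): list=[58, 87, 36, 43, 7, 9, 1, 6, 4, 3] cursor@43
After 9 (insert_after(71)): list=[58, 87, 36, 43, 71, 7, 9, 1, 6, 4, 3] cursor@43
After 10 (next): list=[58, 87, 36, 43, 71, 7, 9, 1, 6, 4, 3] cursor@71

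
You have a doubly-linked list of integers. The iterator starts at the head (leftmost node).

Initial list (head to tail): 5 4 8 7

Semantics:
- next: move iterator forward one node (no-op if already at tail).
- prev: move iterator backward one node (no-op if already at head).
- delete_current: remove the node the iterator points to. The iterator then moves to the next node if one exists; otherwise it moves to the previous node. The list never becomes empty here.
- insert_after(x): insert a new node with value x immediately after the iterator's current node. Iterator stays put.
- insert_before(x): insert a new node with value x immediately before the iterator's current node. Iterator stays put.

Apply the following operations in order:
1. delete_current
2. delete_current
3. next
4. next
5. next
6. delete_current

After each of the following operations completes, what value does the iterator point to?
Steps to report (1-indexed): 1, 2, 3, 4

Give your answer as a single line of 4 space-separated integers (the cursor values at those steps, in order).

After 1 (delete_current): list=[4, 8, 7] cursor@4
After 2 (delete_current): list=[8, 7] cursor@8
After 3 (next): list=[8, 7] cursor@7
After 4 (next): list=[8, 7] cursor@7
After 5 (next): list=[8, 7] cursor@7
After 6 (delete_current): list=[8] cursor@8

Answer: 4 8 7 7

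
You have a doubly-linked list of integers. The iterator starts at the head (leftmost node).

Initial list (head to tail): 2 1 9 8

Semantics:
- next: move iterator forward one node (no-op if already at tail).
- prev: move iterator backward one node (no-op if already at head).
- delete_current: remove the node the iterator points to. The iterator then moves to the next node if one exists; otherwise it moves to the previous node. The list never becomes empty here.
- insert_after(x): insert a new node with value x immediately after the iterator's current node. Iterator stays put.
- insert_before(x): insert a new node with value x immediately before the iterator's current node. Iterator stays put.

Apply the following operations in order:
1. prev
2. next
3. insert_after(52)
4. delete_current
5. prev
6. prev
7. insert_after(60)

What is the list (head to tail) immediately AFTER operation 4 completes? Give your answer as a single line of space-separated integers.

After 1 (prev): list=[2, 1, 9, 8] cursor@2
After 2 (next): list=[2, 1, 9, 8] cursor@1
After 3 (insert_after(52)): list=[2, 1, 52, 9, 8] cursor@1
After 4 (delete_current): list=[2, 52, 9, 8] cursor@52

Answer: 2 52 9 8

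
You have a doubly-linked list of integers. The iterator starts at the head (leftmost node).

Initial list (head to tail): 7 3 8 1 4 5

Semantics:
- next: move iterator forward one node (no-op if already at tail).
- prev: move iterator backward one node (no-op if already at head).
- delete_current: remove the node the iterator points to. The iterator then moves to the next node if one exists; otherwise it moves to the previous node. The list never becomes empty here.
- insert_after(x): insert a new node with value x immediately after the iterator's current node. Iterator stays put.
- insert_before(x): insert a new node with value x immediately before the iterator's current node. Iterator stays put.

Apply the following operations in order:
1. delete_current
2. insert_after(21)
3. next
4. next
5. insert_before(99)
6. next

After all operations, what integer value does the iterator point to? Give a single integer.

After 1 (delete_current): list=[3, 8, 1, 4, 5] cursor@3
After 2 (insert_after(21)): list=[3, 21, 8, 1, 4, 5] cursor@3
After 3 (next): list=[3, 21, 8, 1, 4, 5] cursor@21
After 4 (next): list=[3, 21, 8, 1, 4, 5] cursor@8
After 5 (insert_before(99)): list=[3, 21, 99, 8, 1, 4, 5] cursor@8
After 6 (next): list=[3, 21, 99, 8, 1, 4, 5] cursor@1

Answer: 1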